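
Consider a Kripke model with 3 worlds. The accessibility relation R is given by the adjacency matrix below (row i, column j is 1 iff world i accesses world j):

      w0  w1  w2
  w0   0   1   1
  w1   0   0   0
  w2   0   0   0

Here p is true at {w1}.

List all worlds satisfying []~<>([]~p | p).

{w0, w1, w2}

w0: successors {w1, w2}; ~<>([]~p | p) there: w1:T, w2:T. ✓
w1: no successors, so []~<>([]~p | p) holds vacuously. ✓
w2: no successors, so []~<>([]~p | p) holds vacuously. ✓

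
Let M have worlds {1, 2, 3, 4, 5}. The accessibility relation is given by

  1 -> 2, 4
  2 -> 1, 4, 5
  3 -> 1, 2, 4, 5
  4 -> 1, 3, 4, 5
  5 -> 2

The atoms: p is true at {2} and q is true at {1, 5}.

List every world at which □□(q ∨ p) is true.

1: successors {2, 4}; □(q ∨ p) there: 2:F, 4:F. ✗
2: successors {1, 4, 5}; □(q ∨ p) there: 1:F, 4:F, 5:T. ✗
3: successors {1, 2, 4, 5}; □(q ∨ p) there: 1:F, 2:F, 4:F, 5:T. ✗
4: successors {1, 3, 4, 5}; □(q ∨ p) there: 1:F, 3:F, 4:F, 5:T. ✗
5: successors {2}; □(q ∨ p) there: 2:F. ✗

∅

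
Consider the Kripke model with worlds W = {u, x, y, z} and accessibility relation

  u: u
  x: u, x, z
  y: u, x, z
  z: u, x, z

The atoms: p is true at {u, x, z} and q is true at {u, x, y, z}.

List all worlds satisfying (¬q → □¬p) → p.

u: ¬q → □¬p is T, p is T. ✓
x: ¬q → □¬p is T, p is T. ✓
y: ¬q → □¬p is T, p is F. ✗
z: ¬q → □¬p is T, p is T. ✓

{u, x, z}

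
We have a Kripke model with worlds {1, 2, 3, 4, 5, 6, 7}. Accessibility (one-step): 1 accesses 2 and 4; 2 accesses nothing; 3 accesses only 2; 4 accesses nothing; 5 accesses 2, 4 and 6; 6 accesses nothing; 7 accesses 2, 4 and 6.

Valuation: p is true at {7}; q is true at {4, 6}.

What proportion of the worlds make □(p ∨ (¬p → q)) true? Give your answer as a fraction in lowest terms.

1: successors {2, 4}; p ∨ (¬p → q) there: 2:F, 4:T. ✗
2: no successors, so □(p ∨ (¬p → q)) holds vacuously. ✓
3: successors {2}; p ∨ (¬p → q) there: 2:F. ✗
4: no successors, so □(p ∨ (¬p → q)) holds vacuously. ✓
5: successors {2, 4, 6}; p ∨ (¬p → q) there: 2:F, 4:T, 6:T. ✗
6: no successors, so □(p ∨ (¬p → q)) holds vacuously. ✓
7: successors {2, 4, 6}; p ∨ (¬p → q) there: 2:F, 4:T, 6:T. ✗
That's 3 of 7 worlds, so 3/7.

3/7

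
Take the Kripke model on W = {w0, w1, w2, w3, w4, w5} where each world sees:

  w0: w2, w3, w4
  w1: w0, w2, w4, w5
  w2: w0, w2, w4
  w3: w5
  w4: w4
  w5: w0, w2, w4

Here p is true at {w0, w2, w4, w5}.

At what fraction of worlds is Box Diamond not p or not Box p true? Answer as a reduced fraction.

w0: Box Diamond not p is F, not Box p is T. ✓
w1: Box Diamond not p is F, not Box p is F. ✗
w2: Box Diamond not p is F, not Box p is F. ✗
w3: Box Diamond not p is F, not Box p is F. ✗
w4: Box Diamond not p is F, not Box p is F. ✗
w5: Box Diamond not p is F, not Box p is F. ✗
That's 1 of 6 worlds, so 1/6.

1/6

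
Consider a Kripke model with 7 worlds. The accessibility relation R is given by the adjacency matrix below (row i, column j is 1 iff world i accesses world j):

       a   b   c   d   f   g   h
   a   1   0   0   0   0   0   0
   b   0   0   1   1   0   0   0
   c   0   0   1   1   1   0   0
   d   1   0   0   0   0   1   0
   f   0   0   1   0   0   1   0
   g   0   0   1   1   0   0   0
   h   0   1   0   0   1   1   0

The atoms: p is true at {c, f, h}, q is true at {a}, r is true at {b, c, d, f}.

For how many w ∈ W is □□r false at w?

6

a: successors {a}; □r there: a:F. ✗
b: successors {c, d}; □r there: c:T, d:F. ✗
c: successors {c, d, f}; □r there: c:T, d:F, f:F. ✗
d: successors {a, g}; □r there: a:F, g:T. ✗
f: successors {c, g}; □r there: c:T, g:T. ✓
g: successors {c, d}; □r there: c:T, d:F. ✗
h: successors {b, f, g}; □r there: b:T, f:F, g:T. ✗
Satisfying worlds: {f}.
So □□r fails at the other 6 worlds.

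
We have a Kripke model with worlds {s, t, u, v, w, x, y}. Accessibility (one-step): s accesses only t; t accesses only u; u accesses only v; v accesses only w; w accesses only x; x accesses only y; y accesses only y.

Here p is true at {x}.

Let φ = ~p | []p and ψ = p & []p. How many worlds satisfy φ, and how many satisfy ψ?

For ~p | []p:
s: ~p is T, []p is F. ✓
t: ~p is T, []p is F. ✓
u: ~p is T, []p is F. ✓
v: ~p is T, []p is F. ✓
w: ~p is T, []p is T. ✓
x: ~p is F, []p is F. ✗
y: ~p is T, []p is F. ✓
— 6 worlds.
For p & []p:
s: p is F, []p is F. ✗
t: p is F, []p is F. ✗
u: p is F, []p is F. ✗
v: p is F, []p is F. ✗
w: p is F, []p is T. ✗
x: p is T, []p is F. ✗
y: p is F, []p is F. ✗
— 0 worlds.

6 and 0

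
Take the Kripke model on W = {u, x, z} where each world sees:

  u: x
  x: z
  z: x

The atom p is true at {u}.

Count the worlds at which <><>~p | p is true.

3

u: <><>~p is T, p is T. ✓
x: <><>~p is T, p is F. ✓
z: <><>~p is T, p is F. ✓
Satisfying worlds: {u, x, z}.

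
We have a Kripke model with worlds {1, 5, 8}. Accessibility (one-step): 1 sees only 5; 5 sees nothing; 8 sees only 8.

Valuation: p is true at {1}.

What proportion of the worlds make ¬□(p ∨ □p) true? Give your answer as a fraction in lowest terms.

1/3

1: □(p ∨ □p) is T. ✗
5: □(p ∨ □p) is T. ✗
8: □(p ∨ □p) is F. ✓
That's 1 of 3 worlds, so 1/3.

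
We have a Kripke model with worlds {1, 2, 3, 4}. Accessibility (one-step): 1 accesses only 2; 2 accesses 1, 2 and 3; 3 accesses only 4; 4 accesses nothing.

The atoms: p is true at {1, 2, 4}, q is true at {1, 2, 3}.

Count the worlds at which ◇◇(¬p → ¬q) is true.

1: successors {2}; ◇(¬p → ¬q) there: 2:T. ✓
2: successors {1, 2, 3}; ◇(¬p → ¬q) there: 1:T, 2:T, 3:T. ✓
3: successors {4}; ◇(¬p → ¬q) there: 4:F. ✗
4: no successors, so ◇◇(¬p → ¬q) fails. ✗
Satisfying worlds: {1, 2}.

2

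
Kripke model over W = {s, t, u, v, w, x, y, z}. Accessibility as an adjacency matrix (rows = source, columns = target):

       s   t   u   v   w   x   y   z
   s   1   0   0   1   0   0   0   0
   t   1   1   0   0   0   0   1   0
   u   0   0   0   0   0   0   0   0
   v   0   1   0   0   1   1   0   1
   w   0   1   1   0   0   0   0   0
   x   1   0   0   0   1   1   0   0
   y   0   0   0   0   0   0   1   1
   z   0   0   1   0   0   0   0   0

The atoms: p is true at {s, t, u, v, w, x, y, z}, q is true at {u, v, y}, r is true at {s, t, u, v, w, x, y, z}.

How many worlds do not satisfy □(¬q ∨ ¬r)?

5

s: successors {s, v}; ¬q ∨ ¬r there: s:T, v:F. ✗
t: successors {s, t, y}; ¬q ∨ ¬r there: s:T, t:T, y:F. ✗
u: no successors, so □(¬q ∨ ¬r) holds vacuously. ✓
v: successors {t, w, x, z}; ¬q ∨ ¬r there: t:T, w:T, x:T, z:T. ✓
w: successors {t, u}; ¬q ∨ ¬r there: t:T, u:F. ✗
x: successors {s, w, x}; ¬q ∨ ¬r there: s:T, w:T, x:T. ✓
y: successors {y, z}; ¬q ∨ ¬r there: y:F, z:T. ✗
z: successors {u}; ¬q ∨ ¬r there: u:F. ✗
Satisfying worlds: {u, v, x}.
So □(¬q ∨ ¬r) fails at the other 5 worlds.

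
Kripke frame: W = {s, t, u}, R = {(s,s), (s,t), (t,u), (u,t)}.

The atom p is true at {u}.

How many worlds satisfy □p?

1

s: successors {s, t}; p there: s:F, t:F. ✗
t: successors {u}; p there: u:T. ✓
u: successors {t}; p there: t:F. ✗
Satisfying worlds: {t}.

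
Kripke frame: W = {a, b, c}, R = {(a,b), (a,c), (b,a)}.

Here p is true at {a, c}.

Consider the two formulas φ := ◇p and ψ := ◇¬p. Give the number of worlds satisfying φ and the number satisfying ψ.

2 and 1

For ◇p:
a: successors {b, c}; p there: b:F, c:T. ✓
b: successors {a}; p there: a:T. ✓
c: no successors, so ◇p fails. ✗
— 2 worlds.
For ◇¬p:
a: successors {b, c}; ¬p there: b:T, c:F. ✓
b: successors {a}; ¬p there: a:F. ✗
c: no successors, so ◇¬p fails. ✗
— 1 world.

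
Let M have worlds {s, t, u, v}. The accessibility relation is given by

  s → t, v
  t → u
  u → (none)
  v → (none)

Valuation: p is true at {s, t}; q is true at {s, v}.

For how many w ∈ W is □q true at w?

2

s: successors {t, v}; q there: t:F, v:T. ✗
t: successors {u}; q there: u:F. ✗
u: no successors, so □q holds vacuously. ✓
v: no successors, so □q holds vacuously. ✓
Satisfying worlds: {u, v}.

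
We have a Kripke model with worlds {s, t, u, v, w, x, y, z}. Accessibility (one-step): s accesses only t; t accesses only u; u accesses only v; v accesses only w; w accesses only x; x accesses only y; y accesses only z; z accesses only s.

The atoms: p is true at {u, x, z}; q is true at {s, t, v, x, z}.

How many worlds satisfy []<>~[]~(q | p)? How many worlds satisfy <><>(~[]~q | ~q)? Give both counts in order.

6 and 5

For []<>~[]~(q | p):
s: successors {t}; <>~[]~(q | p) there: t:T. ✓
t: successors {u}; <>~[]~(q | p) there: u:F. ✗
u: successors {v}; <>~[]~(q | p) there: v:T. ✓
v: successors {w}; <>~[]~(q | p) there: w:F. ✗
w: successors {x}; <>~[]~(q | p) there: x:T. ✓
x: successors {y}; <>~[]~(q | p) there: y:T. ✓
y: successors {z}; <>~[]~(q | p) there: z:T. ✓
z: successors {s}; <>~[]~(q | p) there: s:T. ✓
— 6 worlds.
For <><>(~[]~q | ~q):
s: successors {t}; <>(~[]~q | ~q) there: t:T. ✓
t: successors {u}; <>(~[]~q | ~q) there: u:F. ✗
u: successors {v}; <>(~[]~q | ~q) there: v:T. ✓
v: successors {w}; <>(~[]~q | ~q) there: w:F. ✗
w: successors {x}; <>(~[]~q | ~q) there: x:T. ✓
x: successors {y}; <>(~[]~q | ~q) there: y:T. ✓
y: successors {z}; <>(~[]~q | ~q) there: z:T. ✓
z: successors {s}; <>(~[]~q | ~q) there: s:F. ✗
— 5 worlds.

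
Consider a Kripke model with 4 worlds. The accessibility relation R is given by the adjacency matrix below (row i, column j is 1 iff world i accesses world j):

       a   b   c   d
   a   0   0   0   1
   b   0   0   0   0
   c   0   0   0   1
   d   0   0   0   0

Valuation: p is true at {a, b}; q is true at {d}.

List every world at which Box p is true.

{b, d}

a: successors {d}; p there: d:F. ✗
b: no successors, so Box p holds vacuously. ✓
c: successors {d}; p there: d:F. ✗
d: no successors, so Box p holds vacuously. ✓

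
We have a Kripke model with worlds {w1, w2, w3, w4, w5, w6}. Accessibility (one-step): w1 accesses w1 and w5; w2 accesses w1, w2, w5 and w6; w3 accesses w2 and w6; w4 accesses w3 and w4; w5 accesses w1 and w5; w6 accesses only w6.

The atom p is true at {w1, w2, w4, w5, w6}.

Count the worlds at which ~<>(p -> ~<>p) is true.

5

w1: <>(p -> ~<>p) is F. ✓
w2: <>(p -> ~<>p) is F. ✓
w3: <>(p -> ~<>p) is F. ✓
w4: <>(p -> ~<>p) is T. ✗
w5: <>(p -> ~<>p) is F. ✓
w6: <>(p -> ~<>p) is F. ✓
Satisfying worlds: {w1, w2, w3, w5, w6}.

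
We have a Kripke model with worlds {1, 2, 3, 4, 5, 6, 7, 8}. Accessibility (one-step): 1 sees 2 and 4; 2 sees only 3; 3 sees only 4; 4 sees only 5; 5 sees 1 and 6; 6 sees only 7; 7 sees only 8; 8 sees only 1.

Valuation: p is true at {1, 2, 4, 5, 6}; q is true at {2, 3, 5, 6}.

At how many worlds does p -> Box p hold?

6

1: p is T, Box p is T. ✓
2: p is T, Box p is F. ✗
3: p is F, Box p is T. ✓
4: p is T, Box p is T. ✓
5: p is T, Box p is T. ✓
6: p is T, Box p is F. ✗
7: p is F, Box p is F. ✓
8: p is F, Box p is T. ✓
Satisfying worlds: {1, 3, 4, 5, 7, 8}.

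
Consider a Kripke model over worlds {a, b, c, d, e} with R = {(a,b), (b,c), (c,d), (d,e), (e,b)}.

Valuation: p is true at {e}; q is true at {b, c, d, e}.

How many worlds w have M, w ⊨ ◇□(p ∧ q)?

1

a: successors {b}; □(p ∧ q) there: b:F. ✗
b: successors {c}; □(p ∧ q) there: c:F. ✗
c: successors {d}; □(p ∧ q) there: d:T. ✓
d: successors {e}; □(p ∧ q) there: e:F. ✗
e: successors {b}; □(p ∧ q) there: b:F. ✗
Satisfying worlds: {c}.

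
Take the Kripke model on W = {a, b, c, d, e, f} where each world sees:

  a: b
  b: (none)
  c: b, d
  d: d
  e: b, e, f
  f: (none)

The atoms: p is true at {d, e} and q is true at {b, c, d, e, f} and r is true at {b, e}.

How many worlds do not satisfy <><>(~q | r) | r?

4

a: <><>(~q | r) is F, r is F. ✗
b: <><>(~q | r) is F, r is T. ✓
c: <><>(~q | r) is F, r is F. ✗
d: <><>(~q | r) is F, r is F. ✗
e: <><>(~q | r) is T, r is T. ✓
f: <><>(~q | r) is F, r is F. ✗
Satisfying worlds: {b, e}.
So <><>(~q | r) | r fails at the other 4 worlds.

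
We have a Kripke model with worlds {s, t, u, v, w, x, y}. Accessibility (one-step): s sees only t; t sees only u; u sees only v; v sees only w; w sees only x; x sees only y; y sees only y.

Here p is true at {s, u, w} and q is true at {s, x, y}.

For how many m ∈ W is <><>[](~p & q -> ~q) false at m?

5

s: successors {t}; <>[](~p & q -> ~q) there: t:T. ✓
t: successors {u}; <>[](~p & q -> ~q) there: u:T. ✓
u: successors {v}; <>[](~p & q -> ~q) there: v:F. ✗
v: successors {w}; <>[](~p & q -> ~q) there: w:F. ✗
w: successors {x}; <>[](~p & q -> ~q) there: x:F. ✗
x: successors {y}; <>[](~p & q -> ~q) there: y:F. ✗
y: successors {y}; <>[](~p & q -> ~q) there: y:F. ✗
Satisfying worlds: {s, t}.
So <><>[](~p & q -> ~q) fails at the other 5 worlds.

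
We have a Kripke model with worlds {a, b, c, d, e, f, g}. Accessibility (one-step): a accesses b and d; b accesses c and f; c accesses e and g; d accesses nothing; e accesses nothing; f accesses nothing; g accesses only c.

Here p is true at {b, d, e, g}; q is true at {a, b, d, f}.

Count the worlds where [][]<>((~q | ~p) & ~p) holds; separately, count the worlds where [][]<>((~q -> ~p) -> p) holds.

For [][]<>((~q | ~p) & ~p):
a: successors {b, d}; []<>((~q | ~p) & ~p) there: b:F, d:T. ✗
b: successors {c, f}; []<>((~q | ~p) & ~p) there: c:F, f:T. ✗
c: successors {e, g}; []<>((~q | ~p) & ~p) there: e:T, g:F. ✗
d: no successors, so [][]<>((~q | ~p) & ~p) holds vacuously. ✓
e: no successors, so [][]<>((~q | ~p) & ~p) holds vacuously. ✓
f: no successors, so [][]<>((~q | ~p) & ~p) holds vacuously. ✓
g: successors {c}; []<>((~q | ~p) & ~p) there: c:F. ✗
— 3 worlds.
For [][]<>((~q -> ~p) -> p):
a: successors {b, d}; []<>((~q -> ~p) -> p) there: b:F, d:T. ✗
b: successors {c, f}; []<>((~q -> ~p) -> p) there: c:F, f:T. ✗
c: successors {e, g}; []<>((~q -> ~p) -> p) there: e:T, g:T. ✓
d: no successors, so [][]<>((~q -> ~p) -> p) holds vacuously. ✓
e: no successors, so [][]<>((~q -> ~p) -> p) holds vacuously. ✓
f: no successors, so [][]<>((~q -> ~p) -> p) holds vacuously. ✓
g: successors {c}; []<>((~q -> ~p) -> p) there: c:F. ✗
— 4 worlds.

3 and 4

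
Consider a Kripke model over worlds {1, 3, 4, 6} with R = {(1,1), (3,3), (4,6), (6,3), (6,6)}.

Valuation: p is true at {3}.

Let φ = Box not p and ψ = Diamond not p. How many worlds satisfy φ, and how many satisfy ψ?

2 and 3

For Box not p:
1: successors {1}; not p there: 1:T. ✓
3: successors {3}; not p there: 3:F. ✗
4: successors {6}; not p there: 6:T. ✓
6: successors {3, 6}; not p there: 3:F, 6:T. ✗
— 2 worlds.
For Diamond not p:
1: successors {1}; not p there: 1:T. ✓
3: successors {3}; not p there: 3:F. ✗
4: successors {6}; not p there: 6:T. ✓
6: successors {3, 6}; not p there: 3:F, 6:T. ✓
— 3 worlds.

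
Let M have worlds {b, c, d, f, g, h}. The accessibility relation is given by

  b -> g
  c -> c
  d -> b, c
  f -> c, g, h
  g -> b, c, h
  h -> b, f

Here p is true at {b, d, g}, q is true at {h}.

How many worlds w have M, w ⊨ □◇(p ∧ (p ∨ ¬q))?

b: successors {g}; ◇(p ∧ (p ∨ ¬q)) there: g:T. ✓
c: successors {c}; ◇(p ∧ (p ∨ ¬q)) there: c:F. ✗
d: successors {b, c}; ◇(p ∧ (p ∨ ¬q)) there: b:T, c:F. ✗
f: successors {c, g, h}; ◇(p ∧ (p ∨ ¬q)) there: c:F, g:T, h:T. ✗
g: successors {b, c, h}; ◇(p ∧ (p ∨ ¬q)) there: b:T, c:F, h:T. ✗
h: successors {b, f}; ◇(p ∧ (p ∨ ¬q)) there: b:T, f:T. ✓
Satisfying worlds: {b, h}.

2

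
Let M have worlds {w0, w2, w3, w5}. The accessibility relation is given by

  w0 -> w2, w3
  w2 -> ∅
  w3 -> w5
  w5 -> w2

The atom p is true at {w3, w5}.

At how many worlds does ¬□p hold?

w0: □p is F. ✓
w2: □p is T. ✗
w3: □p is T. ✗
w5: □p is F. ✓
Satisfying worlds: {w0, w5}.

2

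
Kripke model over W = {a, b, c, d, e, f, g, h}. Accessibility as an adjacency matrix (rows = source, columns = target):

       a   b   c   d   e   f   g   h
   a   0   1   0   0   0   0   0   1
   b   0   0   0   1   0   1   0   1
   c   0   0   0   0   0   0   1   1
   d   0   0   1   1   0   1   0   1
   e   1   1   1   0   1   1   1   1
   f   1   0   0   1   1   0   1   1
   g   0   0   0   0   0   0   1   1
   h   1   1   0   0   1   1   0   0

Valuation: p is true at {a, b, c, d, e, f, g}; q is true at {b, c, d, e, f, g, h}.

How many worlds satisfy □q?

5

a: successors {b, h}; q there: b:T, h:T. ✓
b: successors {d, f, h}; q there: d:T, f:T, h:T. ✓
c: successors {g, h}; q there: g:T, h:T. ✓
d: successors {c, d, f, h}; q there: c:T, d:T, f:T, h:T. ✓
e: successors {a, b, c, e, f, g, h}; q there: a:F, b:T, c:T, e:T, f:T, g:T, h:T. ✗
f: successors {a, d, e, g, h}; q there: a:F, d:T, e:T, g:T, h:T. ✗
g: successors {g, h}; q there: g:T, h:T. ✓
h: successors {a, b, e, f}; q there: a:F, b:T, e:T, f:T. ✗
Satisfying worlds: {a, b, c, d, g}.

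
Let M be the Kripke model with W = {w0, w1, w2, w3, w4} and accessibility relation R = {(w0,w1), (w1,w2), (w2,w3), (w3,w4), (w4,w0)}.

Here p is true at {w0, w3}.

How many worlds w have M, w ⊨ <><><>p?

2

w0: successors {w1}; <><>p there: w1:T. ✓
w1: successors {w2}; <><>p there: w2:F. ✗
w2: successors {w3}; <><>p there: w3:T. ✓
w3: successors {w4}; <><>p there: w4:F. ✗
w4: successors {w0}; <><>p there: w0:F. ✗
Satisfying worlds: {w0, w2}.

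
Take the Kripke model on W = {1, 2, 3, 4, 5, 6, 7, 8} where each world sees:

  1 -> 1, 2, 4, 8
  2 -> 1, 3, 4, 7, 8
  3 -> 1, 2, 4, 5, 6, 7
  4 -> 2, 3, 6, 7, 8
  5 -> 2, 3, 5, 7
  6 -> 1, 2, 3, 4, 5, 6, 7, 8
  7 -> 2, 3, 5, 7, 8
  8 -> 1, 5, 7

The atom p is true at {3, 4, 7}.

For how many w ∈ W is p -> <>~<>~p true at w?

5

1: p is F, <>~<>~p is F. ✓
2: p is F, <>~<>~p is F. ✓
3: p is T, <>~<>~p is F. ✗
4: p is T, <>~<>~p is F. ✗
5: p is F, <>~<>~p is F. ✓
6: p is F, <>~<>~p is F. ✓
7: p is T, <>~<>~p is F. ✗
8: p is F, <>~<>~p is F. ✓
Satisfying worlds: {1, 2, 5, 6, 8}.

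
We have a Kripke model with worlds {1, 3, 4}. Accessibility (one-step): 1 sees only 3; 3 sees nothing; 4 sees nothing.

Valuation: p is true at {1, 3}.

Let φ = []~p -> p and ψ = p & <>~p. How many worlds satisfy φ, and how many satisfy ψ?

For []~p -> p:
1: []~p is F, p is T. ✓
3: []~p is T, p is T. ✓
4: []~p is T, p is F. ✗
— 2 worlds.
For p & <>~p:
1: p is T, <>~p is F. ✗
3: p is T, <>~p is F. ✗
4: p is F, <>~p is F. ✗
— 0 worlds.

2 and 0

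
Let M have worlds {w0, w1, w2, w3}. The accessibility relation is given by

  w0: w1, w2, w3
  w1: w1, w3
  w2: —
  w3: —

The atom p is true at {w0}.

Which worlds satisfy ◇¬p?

{w0, w1}

w0: successors {w1, w2, w3}; ¬p there: w1:T, w2:T, w3:T. ✓
w1: successors {w1, w3}; ¬p there: w1:T, w3:T. ✓
w2: no successors, so ◇¬p fails. ✗
w3: no successors, so ◇¬p fails. ✗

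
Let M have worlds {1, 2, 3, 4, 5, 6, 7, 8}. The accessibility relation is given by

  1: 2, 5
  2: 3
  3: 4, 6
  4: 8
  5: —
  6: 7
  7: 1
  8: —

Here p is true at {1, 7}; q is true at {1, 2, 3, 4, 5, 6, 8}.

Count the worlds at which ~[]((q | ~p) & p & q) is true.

1: []((q | ~p) & p & q) is F. ✓
2: []((q | ~p) & p & q) is F. ✓
3: []((q | ~p) & p & q) is F. ✓
4: []((q | ~p) & p & q) is F. ✓
5: []((q | ~p) & p & q) is T. ✗
6: []((q | ~p) & p & q) is F. ✓
7: []((q | ~p) & p & q) is T. ✗
8: []((q | ~p) & p & q) is T. ✗
Satisfying worlds: {1, 2, 3, 4, 6}.

5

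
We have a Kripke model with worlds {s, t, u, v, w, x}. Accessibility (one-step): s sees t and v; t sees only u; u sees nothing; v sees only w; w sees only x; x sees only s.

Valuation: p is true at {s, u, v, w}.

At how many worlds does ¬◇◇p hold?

s: ◇◇p is T. ✗
t: ◇◇p is F. ✓
u: ◇◇p is F. ✓
v: ◇◇p is F. ✓
w: ◇◇p is T. ✗
x: ◇◇p is T. ✗
Satisfying worlds: {t, u, v}.

3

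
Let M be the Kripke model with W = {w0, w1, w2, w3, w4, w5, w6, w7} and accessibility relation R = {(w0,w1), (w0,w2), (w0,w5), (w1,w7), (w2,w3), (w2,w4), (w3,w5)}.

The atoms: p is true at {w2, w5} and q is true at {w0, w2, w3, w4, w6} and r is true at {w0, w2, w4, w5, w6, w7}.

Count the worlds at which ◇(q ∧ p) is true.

1

w0: successors {w1, w2, w5}; q ∧ p there: w1:F, w2:T, w5:F. ✓
w1: successors {w7}; q ∧ p there: w7:F. ✗
w2: successors {w3, w4}; q ∧ p there: w3:F, w4:F. ✗
w3: successors {w5}; q ∧ p there: w5:F. ✗
w4: no successors, so ◇(q ∧ p) fails. ✗
w5: no successors, so ◇(q ∧ p) fails. ✗
w6: no successors, so ◇(q ∧ p) fails. ✗
w7: no successors, so ◇(q ∧ p) fails. ✗
Satisfying worlds: {w0}.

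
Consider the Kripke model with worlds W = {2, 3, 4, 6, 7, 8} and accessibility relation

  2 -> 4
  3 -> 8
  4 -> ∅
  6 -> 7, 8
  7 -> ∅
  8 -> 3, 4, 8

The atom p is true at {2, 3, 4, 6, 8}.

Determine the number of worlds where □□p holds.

2: successors {4}; □p there: 4:T. ✓
3: successors {8}; □p there: 8:T. ✓
4: no successors, so □□p holds vacuously. ✓
6: successors {7, 8}; □p there: 7:T, 8:T. ✓
7: no successors, so □□p holds vacuously. ✓
8: successors {3, 4, 8}; □p there: 3:T, 4:T, 8:T. ✓
Satisfying worlds: {2, 3, 4, 6, 7, 8}.

6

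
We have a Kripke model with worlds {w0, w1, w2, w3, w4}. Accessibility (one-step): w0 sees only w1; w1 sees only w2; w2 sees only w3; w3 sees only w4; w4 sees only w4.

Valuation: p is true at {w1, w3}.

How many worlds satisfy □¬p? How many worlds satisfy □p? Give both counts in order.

3 and 2

For □¬p:
w0: successors {w1}; ¬p there: w1:F. ✗
w1: successors {w2}; ¬p there: w2:T. ✓
w2: successors {w3}; ¬p there: w3:F. ✗
w3: successors {w4}; ¬p there: w4:T. ✓
w4: successors {w4}; ¬p there: w4:T. ✓
— 3 worlds.
For □p:
w0: successors {w1}; p there: w1:T. ✓
w1: successors {w2}; p there: w2:F. ✗
w2: successors {w3}; p there: w3:T. ✓
w3: successors {w4}; p there: w4:F. ✗
w4: successors {w4}; p there: w4:F. ✗
— 2 worlds.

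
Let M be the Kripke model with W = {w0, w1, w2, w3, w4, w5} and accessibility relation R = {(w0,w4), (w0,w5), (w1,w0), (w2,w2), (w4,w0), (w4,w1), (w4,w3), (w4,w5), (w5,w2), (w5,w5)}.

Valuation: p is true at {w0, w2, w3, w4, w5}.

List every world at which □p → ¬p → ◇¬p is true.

w0: □p is T, ¬p → ◇¬p is T. ✓
w1: □p is T, ¬p → ◇¬p is F. ✗
w2: □p is T, ¬p → ◇¬p is T. ✓
w3: □p is T, ¬p → ◇¬p is T. ✓
w4: □p is F, ¬p → ◇¬p is T. ✓
w5: □p is T, ¬p → ◇¬p is T. ✓

{w0, w2, w3, w4, w5}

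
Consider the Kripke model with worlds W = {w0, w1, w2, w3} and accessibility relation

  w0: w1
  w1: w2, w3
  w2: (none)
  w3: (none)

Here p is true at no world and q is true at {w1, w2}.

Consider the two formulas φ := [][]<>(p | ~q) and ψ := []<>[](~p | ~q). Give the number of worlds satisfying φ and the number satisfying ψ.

3 and 3

For [][]<>(p | ~q):
w0: successors {w1}; []<>(p | ~q) there: w1:F. ✗
w1: successors {w2, w3}; []<>(p | ~q) there: w2:T, w3:T. ✓
w2: no successors, so [][]<>(p | ~q) holds vacuously. ✓
w3: no successors, so [][]<>(p | ~q) holds vacuously. ✓
— 3 worlds.
For []<>[](~p | ~q):
w0: successors {w1}; <>[](~p | ~q) there: w1:T. ✓
w1: successors {w2, w3}; <>[](~p | ~q) there: w2:F, w3:F. ✗
w2: no successors, so []<>[](~p | ~q) holds vacuously. ✓
w3: no successors, so []<>[](~p | ~q) holds vacuously. ✓
— 3 worlds.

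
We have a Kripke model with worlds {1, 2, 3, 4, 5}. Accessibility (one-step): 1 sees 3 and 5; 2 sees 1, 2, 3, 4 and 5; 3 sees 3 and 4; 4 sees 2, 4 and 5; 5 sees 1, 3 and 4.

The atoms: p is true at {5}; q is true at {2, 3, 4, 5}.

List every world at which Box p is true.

1: successors {3, 5}; p there: 3:F, 5:T. ✗
2: successors {1, 2, 3, 4, 5}; p there: 1:F, 2:F, 3:F, 4:F, 5:T. ✗
3: successors {3, 4}; p there: 3:F, 4:F. ✗
4: successors {2, 4, 5}; p there: 2:F, 4:F, 5:T. ✗
5: successors {1, 3, 4}; p there: 1:F, 3:F, 4:F. ✗

∅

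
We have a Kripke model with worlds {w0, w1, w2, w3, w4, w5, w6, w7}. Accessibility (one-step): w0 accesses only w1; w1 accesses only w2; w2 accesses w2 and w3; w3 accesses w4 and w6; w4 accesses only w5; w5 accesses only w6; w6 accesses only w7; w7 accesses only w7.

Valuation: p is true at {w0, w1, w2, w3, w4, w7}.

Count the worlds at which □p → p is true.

w0: □p is T, p is T. ✓
w1: □p is T, p is T. ✓
w2: □p is T, p is T. ✓
w3: □p is F, p is T. ✓
w4: □p is F, p is T. ✓
w5: □p is F, p is F. ✓
w6: □p is T, p is F. ✗
w7: □p is T, p is T. ✓
Satisfying worlds: {w0, w1, w2, w3, w4, w5, w7}.

7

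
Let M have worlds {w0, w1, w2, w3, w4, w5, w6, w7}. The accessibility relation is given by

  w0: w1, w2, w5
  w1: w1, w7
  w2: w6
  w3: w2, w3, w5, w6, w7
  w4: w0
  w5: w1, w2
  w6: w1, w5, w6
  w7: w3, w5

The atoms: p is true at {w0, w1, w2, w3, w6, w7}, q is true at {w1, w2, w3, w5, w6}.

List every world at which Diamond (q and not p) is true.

w0: successors {w1, w2, w5}; q and not p there: w1:F, w2:F, w5:T. ✓
w1: successors {w1, w7}; q and not p there: w1:F, w7:F. ✗
w2: successors {w6}; q and not p there: w6:F. ✗
w3: successors {w2, w3, w5, w6, w7}; q and not p there: w2:F, w3:F, w5:T, w6:F, w7:F. ✓
w4: successors {w0}; q and not p there: w0:F. ✗
w5: successors {w1, w2}; q and not p there: w1:F, w2:F. ✗
w6: successors {w1, w5, w6}; q and not p there: w1:F, w5:T, w6:F. ✓
w7: successors {w3, w5}; q and not p there: w3:F, w5:T. ✓

{w0, w3, w6, w7}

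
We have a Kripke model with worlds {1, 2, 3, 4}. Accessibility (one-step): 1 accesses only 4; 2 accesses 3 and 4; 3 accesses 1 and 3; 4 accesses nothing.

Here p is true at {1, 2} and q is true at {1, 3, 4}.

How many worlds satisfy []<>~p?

2

1: successors {4}; <>~p there: 4:F. ✗
2: successors {3, 4}; <>~p there: 3:T, 4:F. ✗
3: successors {1, 3}; <>~p there: 1:T, 3:T. ✓
4: no successors, so []<>~p holds vacuously. ✓
Satisfying worlds: {3, 4}.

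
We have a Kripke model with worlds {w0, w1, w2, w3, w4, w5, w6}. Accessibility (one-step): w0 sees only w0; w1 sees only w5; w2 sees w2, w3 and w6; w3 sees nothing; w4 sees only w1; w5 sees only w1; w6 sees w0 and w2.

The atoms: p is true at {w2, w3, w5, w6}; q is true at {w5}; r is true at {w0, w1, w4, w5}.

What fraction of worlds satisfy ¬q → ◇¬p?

4/7

w0: ¬q is T, ◇¬p is T. ✓
w1: ¬q is T, ◇¬p is F. ✗
w2: ¬q is T, ◇¬p is F. ✗
w3: ¬q is T, ◇¬p is F. ✗
w4: ¬q is T, ◇¬p is T. ✓
w5: ¬q is F, ◇¬p is T. ✓
w6: ¬q is T, ◇¬p is T. ✓
That's 4 of 7 worlds, so 4/7.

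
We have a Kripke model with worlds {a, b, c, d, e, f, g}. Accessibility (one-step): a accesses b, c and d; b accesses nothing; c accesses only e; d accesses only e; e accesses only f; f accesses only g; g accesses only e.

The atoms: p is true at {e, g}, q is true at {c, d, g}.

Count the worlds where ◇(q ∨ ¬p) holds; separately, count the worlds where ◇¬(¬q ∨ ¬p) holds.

For ◇(q ∨ ¬p):
a: successors {b, c, d}; q ∨ ¬p there: b:T, c:T, d:T. ✓
b: no successors, so ◇(q ∨ ¬p) fails. ✗
c: successors {e}; q ∨ ¬p there: e:F. ✗
d: successors {e}; q ∨ ¬p there: e:F. ✗
e: successors {f}; q ∨ ¬p there: f:T. ✓
f: successors {g}; q ∨ ¬p there: g:T. ✓
g: successors {e}; q ∨ ¬p there: e:F. ✗
— 3 worlds.
For ◇¬(¬q ∨ ¬p):
a: successors {b, c, d}; ¬(¬q ∨ ¬p) there: b:F, c:F, d:F. ✗
b: no successors, so ◇¬(¬q ∨ ¬p) fails. ✗
c: successors {e}; ¬(¬q ∨ ¬p) there: e:F. ✗
d: successors {e}; ¬(¬q ∨ ¬p) there: e:F. ✗
e: successors {f}; ¬(¬q ∨ ¬p) there: f:F. ✗
f: successors {g}; ¬(¬q ∨ ¬p) there: g:T. ✓
g: successors {e}; ¬(¬q ∨ ¬p) there: e:F. ✗
— 1 world.

3 and 1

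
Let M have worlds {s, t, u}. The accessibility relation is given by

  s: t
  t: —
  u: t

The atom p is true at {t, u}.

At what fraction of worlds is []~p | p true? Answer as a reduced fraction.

2/3

s: []~p is F, p is F. ✗
t: []~p is T, p is T. ✓
u: []~p is F, p is T. ✓
That's 2 of 3 worlds, so 2/3.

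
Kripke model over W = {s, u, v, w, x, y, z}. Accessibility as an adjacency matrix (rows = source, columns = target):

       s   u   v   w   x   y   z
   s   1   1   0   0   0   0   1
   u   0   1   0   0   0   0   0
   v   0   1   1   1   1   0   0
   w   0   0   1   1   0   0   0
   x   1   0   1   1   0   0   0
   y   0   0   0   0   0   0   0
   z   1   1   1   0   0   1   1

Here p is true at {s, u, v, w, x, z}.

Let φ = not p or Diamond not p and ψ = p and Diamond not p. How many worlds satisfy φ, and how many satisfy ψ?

For not p or Diamond not p:
s: not p is F, Diamond not p is F. ✗
u: not p is F, Diamond not p is F. ✗
v: not p is F, Diamond not p is F. ✗
w: not p is F, Diamond not p is F. ✗
x: not p is F, Diamond not p is F. ✗
y: not p is T, Diamond not p is F. ✓
z: not p is F, Diamond not p is T. ✓
— 2 worlds.
For p and Diamond not p:
s: p is T, Diamond not p is F. ✗
u: p is T, Diamond not p is F. ✗
v: p is T, Diamond not p is F. ✗
w: p is T, Diamond not p is F. ✗
x: p is T, Diamond not p is F. ✗
y: p is F, Diamond not p is F. ✗
z: p is T, Diamond not p is T. ✓
— 1 world.

2 and 1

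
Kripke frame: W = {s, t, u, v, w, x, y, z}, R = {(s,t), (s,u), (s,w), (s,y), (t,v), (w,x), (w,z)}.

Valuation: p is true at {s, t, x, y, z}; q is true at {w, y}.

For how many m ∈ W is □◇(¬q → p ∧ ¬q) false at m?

3

s: successors {t, u, w, y}; ◇(¬q → p ∧ ¬q) there: t:F, u:F, w:T, y:F. ✗
t: successors {v}; ◇(¬q → p ∧ ¬q) there: v:F. ✗
u: no successors, so □◇(¬q → p ∧ ¬q) holds vacuously. ✓
v: no successors, so □◇(¬q → p ∧ ¬q) holds vacuously. ✓
w: successors {x, z}; ◇(¬q → p ∧ ¬q) there: x:F, z:F. ✗
x: no successors, so □◇(¬q → p ∧ ¬q) holds vacuously. ✓
y: no successors, so □◇(¬q → p ∧ ¬q) holds vacuously. ✓
z: no successors, so □◇(¬q → p ∧ ¬q) holds vacuously. ✓
Satisfying worlds: {u, v, x, y, z}.
So □◇(¬q → p ∧ ¬q) fails at the other 3 worlds.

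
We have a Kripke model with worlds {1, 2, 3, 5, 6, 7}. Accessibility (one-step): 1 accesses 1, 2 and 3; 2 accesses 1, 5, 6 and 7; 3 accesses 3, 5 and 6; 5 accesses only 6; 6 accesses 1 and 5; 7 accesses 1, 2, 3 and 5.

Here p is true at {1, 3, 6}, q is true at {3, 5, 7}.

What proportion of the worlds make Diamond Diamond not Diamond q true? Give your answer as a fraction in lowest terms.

5/6

1: successors {1, 2, 3}; Diamond not Diamond q there: 1:F, 2:T, 3:T. ✓
2: successors {1, 5, 6, 7}; Diamond not Diamond q there: 1:F, 5:F, 6:T, 7:T. ✓
3: successors {3, 5, 6}; Diamond not Diamond q there: 3:T, 5:F, 6:T. ✓
5: successors {6}; Diamond not Diamond q there: 6:T. ✓
6: successors {1, 5}; Diamond not Diamond q there: 1:F, 5:F. ✗
7: successors {1, 2, 3, 5}; Diamond not Diamond q there: 1:F, 2:T, 3:T, 5:F. ✓
That's 5 of 6 worlds, so 5/6.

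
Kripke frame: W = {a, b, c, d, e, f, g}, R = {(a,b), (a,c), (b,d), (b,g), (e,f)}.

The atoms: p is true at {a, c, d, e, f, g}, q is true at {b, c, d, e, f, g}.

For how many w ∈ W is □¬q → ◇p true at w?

3

a: □¬q is F, ◇p is T. ✓
b: □¬q is F, ◇p is T. ✓
c: □¬q is T, ◇p is F. ✗
d: □¬q is T, ◇p is F. ✗
e: □¬q is F, ◇p is T. ✓
f: □¬q is T, ◇p is F. ✗
g: □¬q is T, ◇p is F. ✗
Satisfying worlds: {a, b, e}.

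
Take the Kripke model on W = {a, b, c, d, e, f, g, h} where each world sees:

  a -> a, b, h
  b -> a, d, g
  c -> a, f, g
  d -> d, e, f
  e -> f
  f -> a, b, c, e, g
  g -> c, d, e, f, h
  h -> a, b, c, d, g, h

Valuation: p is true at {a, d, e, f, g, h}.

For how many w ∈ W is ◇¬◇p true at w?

0

a: successors {a, b, h}; ¬◇p there: a:F, b:F, h:F. ✗
b: successors {a, d, g}; ¬◇p there: a:F, d:F, g:F. ✗
c: successors {a, f, g}; ¬◇p there: a:F, f:F, g:F. ✗
d: successors {d, e, f}; ¬◇p there: d:F, e:F, f:F. ✗
e: successors {f}; ¬◇p there: f:F. ✗
f: successors {a, b, c, e, g}; ¬◇p there: a:F, b:F, c:F, e:F, g:F. ✗
g: successors {c, d, e, f, h}; ¬◇p there: c:F, d:F, e:F, f:F, h:F. ✗
h: successors {a, b, c, d, g, h}; ¬◇p there: a:F, b:F, c:F, d:F, g:F, h:F. ✗
Satisfying worlds: ∅.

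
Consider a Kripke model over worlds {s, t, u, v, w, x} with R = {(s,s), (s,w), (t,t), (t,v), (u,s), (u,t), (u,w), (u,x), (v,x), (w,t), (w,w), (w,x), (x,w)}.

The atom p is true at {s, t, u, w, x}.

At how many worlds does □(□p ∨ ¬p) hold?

3

s: successors {s, w}; □p ∨ ¬p there: s:T, w:T. ✓
t: successors {t, v}; □p ∨ ¬p there: t:F, v:T. ✗
u: successors {s, t, w, x}; □p ∨ ¬p there: s:T, t:F, w:T, x:T. ✗
v: successors {x}; □p ∨ ¬p there: x:T. ✓
w: successors {t, w, x}; □p ∨ ¬p there: t:F, w:T, x:T. ✗
x: successors {w}; □p ∨ ¬p there: w:T. ✓
Satisfying worlds: {s, v, x}.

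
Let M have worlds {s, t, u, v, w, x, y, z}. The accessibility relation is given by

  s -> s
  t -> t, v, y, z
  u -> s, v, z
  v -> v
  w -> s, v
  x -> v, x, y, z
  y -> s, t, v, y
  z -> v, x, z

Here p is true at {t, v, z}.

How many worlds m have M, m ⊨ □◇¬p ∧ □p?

0

s: □◇¬p is T, □p is F. ✗
t: □◇¬p is F, □p is F. ✗
u: □◇¬p is F, □p is F. ✗
v: □◇¬p is F, □p is T. ✗
w: □◇¬p is F, □p is F. ✗
x: □◇¬p is F, □p is F. ✗
y: □◇¬p is F, □p is F. ✗
z: □◇¬p is F, □p is F. ✗
Satisfying worlds: ∅.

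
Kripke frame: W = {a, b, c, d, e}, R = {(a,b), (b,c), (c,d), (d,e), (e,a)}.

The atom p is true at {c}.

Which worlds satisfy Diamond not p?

{a, c, d, e}

a: successors {b}; not p there: b:T. ✓
b: successors {c}; not p there: c:F. ✗
c: successors {d}; not p there: d:T. ✓
d: successors {e}; not p there: e:T. ✓
e: successors {a}; not p there: a:T. ✓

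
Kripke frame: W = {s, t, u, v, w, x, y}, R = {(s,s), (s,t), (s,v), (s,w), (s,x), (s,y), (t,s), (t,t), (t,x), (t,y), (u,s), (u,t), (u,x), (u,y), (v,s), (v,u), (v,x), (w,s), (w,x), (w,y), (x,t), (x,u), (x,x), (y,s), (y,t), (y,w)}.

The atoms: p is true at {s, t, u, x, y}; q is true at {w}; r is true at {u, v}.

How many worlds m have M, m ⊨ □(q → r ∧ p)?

5

s: successors {s, t, v, w, x, y}; q → r ∧ p there: s:T, t:T, v:T, w:F, x:T, y:T. ✗
t: successors {s, t, x, y}; q → r ∧ p there: s:T, t:T, x:T, y:T. ✓
u: successors {s, t, x, y}; q → r ∧ p there: s:T, t:T, x:T, y:T. ✓
v: successors {s, u, x}; q → r ∧ p there: s:T, u:T, x:T. ✓
w: successors {s, x, y}; q → r ∧ p there: s:T, x:T, y:T. ✓
x: successors {t, u, x}; q → r ∧ p there: t:T, u:T, x:T. ✓
y: successors {s, t, w}; q → r ∧ p there: s:T, t:T, w:F. ✗
Satisfying worlds: {t, u, v, w, x}.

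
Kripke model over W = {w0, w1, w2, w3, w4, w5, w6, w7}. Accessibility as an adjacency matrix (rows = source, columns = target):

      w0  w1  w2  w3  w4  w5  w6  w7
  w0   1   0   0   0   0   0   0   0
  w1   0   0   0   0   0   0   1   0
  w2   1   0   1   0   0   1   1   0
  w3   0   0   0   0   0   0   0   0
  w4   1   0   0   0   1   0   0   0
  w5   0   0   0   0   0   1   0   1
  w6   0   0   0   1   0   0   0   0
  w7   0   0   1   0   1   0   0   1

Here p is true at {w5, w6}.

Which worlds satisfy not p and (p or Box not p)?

w0: not p is T, p or Box not p is T. ✓
w1: not p is T, p or Box not p is F. ✗
w2: not p is T, p or Box not p is F. ✗
w3: not p is T, p or Box not p is T. ✓
w4: not p is T, p or Box not p is T. ✓
w5: not p is F, p or Box not p is T. ✗
w6: not p is F, p or Box not p is T. ✗
w7: not p is T, p or Box not p is T. ✓

{w0, w3, w4, w7}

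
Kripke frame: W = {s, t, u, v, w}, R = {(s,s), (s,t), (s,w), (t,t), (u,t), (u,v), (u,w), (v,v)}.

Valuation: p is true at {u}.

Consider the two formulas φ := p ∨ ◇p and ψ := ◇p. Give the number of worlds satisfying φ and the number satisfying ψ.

For p ∨ ◇p:
s: p is F, ◇p is F. ✗
t: p is F, ◇p is F. ✗
u: p is T, ◇p is F. ✓
v: p is F, ◇p is F. ✗
w: p is F, ◇p is F. ✗
— 1 world.
For ◇p:
s: successors {s, t, w}; p there: s:F, t:F, w:F. ✗
t: successors {t}; p there: t:F. ✗
u: successors {t, v, w}; p there: t:F, v:F, w:F. ✗
v: successors {v}; p there: v:F. ✗
w: no successors, so ◇p fails. ✗
— 0 worlds.

1 and 0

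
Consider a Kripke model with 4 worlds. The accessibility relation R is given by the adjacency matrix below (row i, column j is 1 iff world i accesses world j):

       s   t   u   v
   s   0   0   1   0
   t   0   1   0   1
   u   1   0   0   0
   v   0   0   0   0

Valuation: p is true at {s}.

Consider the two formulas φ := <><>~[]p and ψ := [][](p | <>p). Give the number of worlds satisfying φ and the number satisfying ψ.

2 and 3

For <><>~[]p:
s: successors {u}; <>~[]p there: u:T. ✓
t: successors {t, v}; <>~[]p there: t:T, v:F. ✓
u: successors {s}; <>~[]p there: s:F. ✗
v: no successors, so <><>~[]p fails. ✗
— 2 worlds.
For [][](p | <>p):
s: successors {u}; [](p | <>p) there: u:T. ✓
t: successors {t, v}; [](p | <>p) there: t:F, v:T. ✗
u: successors {s}; [](p | <>p) there: s:T. ✓
v: no successors, so [][](p | <>p) holds vacuously. ✓
— 3 worlds.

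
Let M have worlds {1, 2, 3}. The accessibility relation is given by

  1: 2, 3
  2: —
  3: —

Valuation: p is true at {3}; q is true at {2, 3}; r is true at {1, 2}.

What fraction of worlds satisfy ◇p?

1: successors {2, 3}; p there: 2:F, 3:T. ✓
2: no successors, so ◇p fails. ✗
3: no successors, so ◇p fails. ✗
That's 1 of 3 worlds, so 1/3.

1/3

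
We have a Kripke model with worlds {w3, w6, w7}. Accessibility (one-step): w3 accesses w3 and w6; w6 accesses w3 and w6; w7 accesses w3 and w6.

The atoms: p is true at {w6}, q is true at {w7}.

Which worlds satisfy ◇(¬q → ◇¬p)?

{w3, w6, w7}

w3: successors {w3, w6}; ¬q → ◇¬p there: w3:T, w6:T. ✓
w6: successors {w3, w6}; ¬q → ◇¬p there: w3:T, w6:T. ✓
w7: successors {w3, w6}; ¬q → ◇¬p there: w3:T, w6:T. ✓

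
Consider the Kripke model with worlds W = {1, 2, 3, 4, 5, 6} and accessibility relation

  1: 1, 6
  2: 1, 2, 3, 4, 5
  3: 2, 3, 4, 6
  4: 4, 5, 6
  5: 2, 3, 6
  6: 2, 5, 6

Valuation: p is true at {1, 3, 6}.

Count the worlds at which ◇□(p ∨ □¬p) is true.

2

1: successors {1, 6}; □(p ∨ □¬p) there: 1:T, 6:F. ✓
2: successors {1, 2, 3, 4, 5}; □(p ∨ □¬p) there: 1:T, 2:F, 3:F, 4:F, 5:F. ✓
3: successors {2, 3, 4, 6}; □(p ∨ □¬p) there: 2:F, 3:F, 4:F, 6:F. ✗
4: successors {4, 5, 6}; □(p ∨ □¬p) there: 4:F, 5:F, 6:F. ✗
5: successors {2, 3, 6}; □(p ∨ □¬p) there: 2:F, 3:F, 6:F. ✗
6: successors {2, 5, 6}; □(p ∨ □¬p) there: 2:F, 5:F, 6:F. ✗
Satisfying worlds: {1, 2}.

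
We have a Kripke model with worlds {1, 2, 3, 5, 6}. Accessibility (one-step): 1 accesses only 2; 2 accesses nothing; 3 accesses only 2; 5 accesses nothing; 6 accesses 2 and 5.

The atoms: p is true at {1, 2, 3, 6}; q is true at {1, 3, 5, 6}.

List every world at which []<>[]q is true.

{2, 5}

1: successors {2}; <>[]q there: 2:F. ✗
2: no successors, so []<>[]q holds vacuously. ✓
3: successors {2}; <>[]q there: 2:F. ✗
5: no successors, so []<>[]q holds vacuously. ✓
6: successors {2, 5}; <>[]q there: 2:F, 5:F. ✗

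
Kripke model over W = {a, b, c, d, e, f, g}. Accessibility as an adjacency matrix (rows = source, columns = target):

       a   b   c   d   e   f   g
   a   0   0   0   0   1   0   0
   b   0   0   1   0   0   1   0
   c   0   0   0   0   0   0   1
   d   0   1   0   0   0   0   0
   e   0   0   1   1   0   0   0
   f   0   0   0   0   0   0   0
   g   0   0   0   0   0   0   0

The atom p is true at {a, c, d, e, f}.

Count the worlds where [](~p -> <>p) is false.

1

a: successors {e}; ~p -> <>p there: e:T. ✓
b: successors {c, f}; ~p -> <>p there: c:T, f:T. ✓
c: successors {g}; ~p -> <>p there: g:F. ✗
d: successors {b}; ~p -> <>p there: b:T. ✓
e: successors {c, d}; ~p -> <>p there: c:T, d:T. ✓
f: no successors, so [](~p -> <>p) holds vacuously. ✓
g: no successors, so [](~p -> <>p) holds vacuously. ✓
Satisfying worlds: {a, b, d, e, f, g}.
So [](~p -> <>p) fails at the other 1 world.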